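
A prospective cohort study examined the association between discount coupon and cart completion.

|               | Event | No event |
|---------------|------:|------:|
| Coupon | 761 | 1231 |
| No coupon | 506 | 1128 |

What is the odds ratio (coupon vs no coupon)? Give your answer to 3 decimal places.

1.378

Cells: a = 761, b = 1231, c = 506, d = 1128.
OR = (a·d)/(b·c) = (761 × 1128) / (1231 × 506) = 858408 / 622886 = 1.37811
The odds of cart completion are about 1.38 times as high in the coupon group.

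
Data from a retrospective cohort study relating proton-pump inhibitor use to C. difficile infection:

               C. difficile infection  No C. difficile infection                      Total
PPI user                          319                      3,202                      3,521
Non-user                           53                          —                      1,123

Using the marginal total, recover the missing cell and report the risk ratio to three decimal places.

The missing cell is in the unexposed row: 1123 − 53 = 1070.
So a = 319, b = 3202, c = 53, d = 1070.
RR = [a/(a+b)] / [c/(c+d)] = (319/3521) / (53/1123) = 0.09060/0.04720 = 1.91968

1.920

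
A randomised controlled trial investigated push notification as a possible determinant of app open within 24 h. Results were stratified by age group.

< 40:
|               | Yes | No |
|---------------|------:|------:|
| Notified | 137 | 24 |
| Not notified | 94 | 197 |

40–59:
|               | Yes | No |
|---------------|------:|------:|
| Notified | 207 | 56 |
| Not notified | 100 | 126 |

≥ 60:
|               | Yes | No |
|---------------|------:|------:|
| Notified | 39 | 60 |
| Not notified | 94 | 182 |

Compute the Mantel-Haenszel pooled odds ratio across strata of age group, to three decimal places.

OR_MH = Σ(aᵢdᵢ/nᵢ) / Σ(bᵢcᵢ/nᵢ), where nᵢ is the stratum total.
Stratum 1 (< 40): n = 452; a·d/n = 137·197/452 = 59.7102; b·c/n = 24·94/452 = 4.9912
Stratum 2 (40–59): n = 489; a·d/n = 207·126/489 = 53.3374; b·c/n = 56·100/489 = 11.4519
Stratum 3 (≥ 60): n = 375; a·d/n = 39·182/375 = 18.9280; b·c/n = 60·94/375 = 15.0400
OR_MH = (59.7102 + 53.3374 + 18.9280) / (4.9912 + 11.4519 + 15.0400) = 131.9756 / 31.4831 = 4.19195

4.192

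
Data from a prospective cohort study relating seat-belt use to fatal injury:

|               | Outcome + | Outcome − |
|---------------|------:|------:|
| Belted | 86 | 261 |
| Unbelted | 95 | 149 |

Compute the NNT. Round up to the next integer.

Risk in treated group = 86/347 = 0.24784; risk in control = 95/244 = 0.38934.
Absolute risk reduction = 0.38934 − 0.24784 = 0.14151
NNT = 1 / ARR = 1 / 0.14151 = 7.067 → round up → 8

8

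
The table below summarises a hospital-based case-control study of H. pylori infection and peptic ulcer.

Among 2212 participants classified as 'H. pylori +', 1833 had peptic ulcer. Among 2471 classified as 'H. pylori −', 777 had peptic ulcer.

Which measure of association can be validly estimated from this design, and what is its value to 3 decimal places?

From the description: a = 1833, b = 379, c = 777, d = 1694.
This is a hospital-based case-control study: participants were sampled on outcome status, so risks in the source population cannot be estimated directly — relative risk is not valid here. The odds ratio is the appropriate measure.
OR = (a·d)/(b·c) = (1833 × 1694) / (379 × 777) = 3105102 / 294483 = 10.54425

10.544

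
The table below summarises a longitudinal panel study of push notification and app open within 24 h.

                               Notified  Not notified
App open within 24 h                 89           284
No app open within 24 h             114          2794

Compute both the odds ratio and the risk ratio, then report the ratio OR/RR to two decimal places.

Reading the table with exposure as columns: a = 89 (Notified, case), b = 114 (Notified, non-case), c = 284 (Not notified, case), d = 2794.
OR = (89·2794)/(114·284) = 248666/32376 = 7.68057
Risk in exposed = 89/203 = 0.43842; risk in unexposed = 284/3078 = 0.09227; RR = 4.75165
OR/RR = 7.68057 / 4.75165 = 1.61640
The outcome is not rare, so the OR lies further from 1 than the RR.

1.62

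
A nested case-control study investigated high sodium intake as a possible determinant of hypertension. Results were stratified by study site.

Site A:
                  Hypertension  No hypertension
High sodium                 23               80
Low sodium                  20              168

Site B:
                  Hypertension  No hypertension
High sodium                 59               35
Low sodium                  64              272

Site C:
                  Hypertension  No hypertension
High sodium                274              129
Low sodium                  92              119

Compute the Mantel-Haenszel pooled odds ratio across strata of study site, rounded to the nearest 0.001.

OR_MH = Σ(aᵢdᵢ/nᵢ) / Σ(bᵢcᵢ/nᵢ), where nᵢ is the stratum total.
Stratum 1 (Site A): n = 291; a·d/n = 23·168/291 = 13.2784; b·c/n = 80·20/291 = 5.4983
Stratum 2 (Site B): n = 430; a·d/n = 59·272/430 = 37.3209; b·c/n = 35·64/430 = 5.2093
Stratum 3 (Site C): n = 614; a·d/n = 274·119/614 = 53.1042; b·c/n = 129·92/614 = 19.3290
OR_MH = (13.2784 + 37.3209 + 53.1042) / (5.4983 + 5.2093 + 19.3290) = 103.7035 / 30.0366 = 3.45257

3.453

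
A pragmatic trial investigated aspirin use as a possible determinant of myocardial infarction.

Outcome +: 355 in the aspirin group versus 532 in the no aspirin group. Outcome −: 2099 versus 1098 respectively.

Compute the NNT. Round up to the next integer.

6

Risk in treated group = 355/2454 = 0.14466; risk in control = 532/1630 = 0.32638.
Absolute risk reduction = 0.32638 − 0.14466 = 0.18172
NNT = 1 / ARR = 1 / 0.18172 = 5.503 → round up → 6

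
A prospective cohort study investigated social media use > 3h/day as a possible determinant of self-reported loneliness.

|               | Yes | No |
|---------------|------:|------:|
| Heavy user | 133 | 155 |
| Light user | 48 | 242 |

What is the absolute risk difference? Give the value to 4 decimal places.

Cells: a = 133, b = 155, c = 48, d = 242.
Risk in exposed = 133/288 = 0.461806; risk in unexposed = 48/290 = 0.165517.
Risk difference = 0.461806 − 0.165517 = 0.296288

0.2963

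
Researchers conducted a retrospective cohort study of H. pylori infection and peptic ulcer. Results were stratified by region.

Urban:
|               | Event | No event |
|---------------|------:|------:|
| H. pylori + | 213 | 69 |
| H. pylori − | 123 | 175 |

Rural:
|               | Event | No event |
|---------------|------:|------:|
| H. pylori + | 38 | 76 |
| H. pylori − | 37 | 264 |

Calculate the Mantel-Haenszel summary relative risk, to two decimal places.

1.96

RR_MH = Σ(aᵢ·n₀ᵢ/nᵢ) / Σ(cᵢ·n₁ᵢ/nᵢ), with n₁ᵢ = aᵢ+bᵢ (exposed), n₀ᵢ = cᵢ+dᵢ (unexposed), nᵢ = n₁ᵢ+n₀ᵢ.
Stratum 1 (Urban): n₁ = 282, n₀ = 298, n = 580; a·n₀/n = 213·298/580 = 109.4379; c·n₁/n = 123·282/580 = 59.8034
Stratum 2 (Rural): n₁ = 114, n₀ = 301, n = 415; a·n₀/n = 38·301/415 = 27.5614; c·n₁/n = 37·114/415 = 10.1639
RR_MH = (109.4379 + 27.5614) / (59.8034 + 10.1639) = 136.9994 / 69.9673 = 1.95805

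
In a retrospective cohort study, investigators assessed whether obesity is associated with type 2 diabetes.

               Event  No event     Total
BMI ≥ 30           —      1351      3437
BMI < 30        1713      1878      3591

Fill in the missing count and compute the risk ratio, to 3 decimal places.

1.272

The missing cell is in the exposed row: 3437 − 1351 = 2086.
So a = 2086, b = 1351, c = 1713, d = 1878.
RR = [a/(a+b)] / [c/(c+d)] = (2086/3437) / (1713/3591) = 0.60692/0.47703 = 1.27231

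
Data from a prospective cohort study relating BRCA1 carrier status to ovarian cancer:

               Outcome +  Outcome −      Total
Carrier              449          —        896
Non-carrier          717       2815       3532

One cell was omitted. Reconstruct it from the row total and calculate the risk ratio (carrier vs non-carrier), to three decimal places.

The missing cell is in the exposed row: 896 − 449 = 447.
So a = 449, b = 447, c = 717, d = 2815.
RR = [a/(a+b)] / [c/(c+d)] = (449/896) / (717/3532) = 0.50112/0.20300 = 2.46854

2.469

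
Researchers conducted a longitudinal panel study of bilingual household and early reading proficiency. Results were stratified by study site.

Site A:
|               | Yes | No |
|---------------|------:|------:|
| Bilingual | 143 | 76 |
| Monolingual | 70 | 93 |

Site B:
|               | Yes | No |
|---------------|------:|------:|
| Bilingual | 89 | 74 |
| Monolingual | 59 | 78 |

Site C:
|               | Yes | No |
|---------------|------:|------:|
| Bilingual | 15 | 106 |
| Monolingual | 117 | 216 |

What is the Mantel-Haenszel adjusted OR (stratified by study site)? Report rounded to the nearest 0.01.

1.17

OR_MH = Σ(aᵢdᵢ/nᵢ) / Σ(bᵢcᵢ/nᵢ), where nᵢ is the stratum total.
Stratum 1 (Site A): n = 382; a·d/n = 143·93/382 = 34.8141; b·c/n = 76·70/382 = 13.9267
Stratum 2 (Site B): n = 300; a·d/n = 89·78/300 = 23.1400; b·c/n = 74·59/300 = 14.5533
Stratum 3 (Site C): n = 454; a·d/n = 15·216/454 = 7.1366; b·c/n = 106·117/454 = 27.3172
OR_MH = (34.8141 + 23.1400 + 7.1366) / (13.9267 + 14.5533 + 27.3172) = 65.0907 / 55.7972 = 1.16656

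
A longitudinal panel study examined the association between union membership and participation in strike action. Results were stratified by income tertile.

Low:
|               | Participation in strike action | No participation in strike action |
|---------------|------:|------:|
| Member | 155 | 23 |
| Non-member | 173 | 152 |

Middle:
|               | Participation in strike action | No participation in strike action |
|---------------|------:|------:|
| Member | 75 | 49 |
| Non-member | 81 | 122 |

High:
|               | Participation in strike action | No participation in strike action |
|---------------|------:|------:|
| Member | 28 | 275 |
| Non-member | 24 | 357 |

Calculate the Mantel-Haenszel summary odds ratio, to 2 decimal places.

OR_MH = Σ(aᵢdᵢ/nᵢ) / Σ(bᵢcᵢ/nᵢ), where nᵢ is the stratum total.
Stratum 1 (Low): n = 503; a·d/n = 155·152/503 = 46.8390; b·c/n = 23·173/503 = 7.9105
Stratum 2 (Middle): n = 327; a·d/n = 75·122/327 = 27.9817; b·c/n = 49·81/327 = 12.1376
Stratum 3 (High): n = 684; a·d/n = 28·357/684 = 14.6140; b·c/n = 275·24/684 = 9.6491
OR_MH = (46.8390 + 27.9817 + 14.6140) / (7.9105 + 12.1376 + 9.6491) = 89.4347 / 29.6973 = 3.01154

3.01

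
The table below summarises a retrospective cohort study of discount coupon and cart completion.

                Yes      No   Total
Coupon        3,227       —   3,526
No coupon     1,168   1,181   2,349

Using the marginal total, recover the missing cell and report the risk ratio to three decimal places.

1.841

The missing cell is in the exposed row: 3526 − 3227 = 299.
So a = 3227, b = 299, c = 1168, d = 1181.
RR = [a/(a+b)] / [c/(c+d)] = (3227/3526) / (1168/2349) = 0.91520/0.49723 = 1.84059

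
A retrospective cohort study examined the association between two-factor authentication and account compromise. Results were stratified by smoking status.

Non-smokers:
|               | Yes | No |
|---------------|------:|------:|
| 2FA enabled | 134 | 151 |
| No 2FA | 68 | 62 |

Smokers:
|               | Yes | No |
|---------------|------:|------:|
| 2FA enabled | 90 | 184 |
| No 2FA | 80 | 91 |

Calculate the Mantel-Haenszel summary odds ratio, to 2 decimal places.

OR_MH = Σ(aᵢdᵢ/nᵢ) / Σ(bᵢcᵢ/nᵢ), where nᵢ is the stratum total.
Stratum 1 (Non-smokers): n = 415; a·d/n = 134·62/415 = 20.0193; b·c/n = 151·68/415 = 24.7422
Stratum 2 (Smokers): n = 445; a·d/n = 90·91/445 = 18.4045; b·c/n = 184·80/445 = 33.0787
OR_MH = (20.0193 + 18.4045) / (24.7422 + 33.0787) = 38.4238 / 57.8208 = 0.66453

0.66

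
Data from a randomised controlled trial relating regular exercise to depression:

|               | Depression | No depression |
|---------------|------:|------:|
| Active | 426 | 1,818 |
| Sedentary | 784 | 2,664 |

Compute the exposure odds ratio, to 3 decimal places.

0.796

Cells: a = 426, b = 1818, c = 784, d = 2664.
OR = (a·d)/(b·c) = (426 × 2664) / (1818 × 784) = 1134864 / 1425312 = 0.79622
Exposure is associated with lower odds of depression (OR = 0.80 < 1).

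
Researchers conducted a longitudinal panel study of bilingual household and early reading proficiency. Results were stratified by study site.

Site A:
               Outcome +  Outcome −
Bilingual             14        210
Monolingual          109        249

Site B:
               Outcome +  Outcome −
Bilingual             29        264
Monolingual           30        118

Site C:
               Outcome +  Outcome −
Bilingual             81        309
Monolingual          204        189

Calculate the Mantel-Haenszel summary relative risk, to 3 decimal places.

RR_MH = Σ(aᵢ·n₀ᵢ/nᵢ) / Σ(cᵢ·n₁ᵢ/nᵢ), with n₁ᵢ = aᵢ+bᵢ (exposed), n₀ᵢ = cᵢ+dᵢ (unexposed), nᵢ = n₁ᵢ+n₀ᵢ.
Stratum 1 (Site A): n₁ = 224, n₀ = 358, n = 582; a·n₀/n = 14·358/582 = 8.6117; c·n₁/n = 109·224/582 = 41.9519
Stratum 2 (Site B): n₁ = 293, n₀ = 148, n = 441; a·n₀/n = 29·148/441 = 9.7324; c·n₁/n = 30·293/441 = 19.9320
Stratum 3 (Site C): n₁ = 390, n₀ = 393, n = 783; a·n₀/n = 81·393/783 = 40.6552; c·n₁/n = 204·390/783 = 101.6092
RR_MH = (8.6117 + 9.7324 + 40.6552) / (41.9519 + 19.9320 + 101.6092) = 58.9993 / 163.4931 = 0.36087

0.361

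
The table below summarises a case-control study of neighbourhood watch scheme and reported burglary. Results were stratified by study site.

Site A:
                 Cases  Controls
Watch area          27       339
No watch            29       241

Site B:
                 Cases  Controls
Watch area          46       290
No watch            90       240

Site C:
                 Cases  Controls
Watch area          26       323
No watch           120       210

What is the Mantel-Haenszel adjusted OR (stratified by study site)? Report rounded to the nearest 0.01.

0.31

OR_MH = Σ(aᵢdᵢ/nᵢ) / Σ(bᵢcᵢ/nᵢ), where nᵢ is the stratum total.
Stratum 1 (Site A): n = 636; a·d/n = 27·241/636 = 10.2311; b·c/n = 339·29/636 = 15.4575
Stratum 2 (Site B): n = 666; a·d/n = 46·240/666 = 16.5766; b·c/n = 290·90/666 = 39.1892
Stratum 3 (Site C): n = 679; a·d/n = 26·210/679 = 8.0412; b·c/n = 323·120/679 = 57.0839
OR_MH = (10.2311 + 16.5766 + 8.0412) / (15.4575 + 39.1892 + 57.0839) = 34.8489 / 111.7307 = 0.31190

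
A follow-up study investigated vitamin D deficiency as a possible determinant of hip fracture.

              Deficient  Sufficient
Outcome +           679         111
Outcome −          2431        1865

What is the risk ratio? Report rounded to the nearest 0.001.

3.887

Reading the table with exposure as columns: a = 679 (Deficient, case), b = 2431 (Deficient, non-case), c = 111 (Sufficient, case), d = 1865.
Risk in exposed = 679/3110 = 0.21833; risk in unexposed = 111/1976 = 0.05617.
RR = 0.21833 / 0.05617 = 3.88663
The risk among the exposed is 3.89 times that among the unexposed.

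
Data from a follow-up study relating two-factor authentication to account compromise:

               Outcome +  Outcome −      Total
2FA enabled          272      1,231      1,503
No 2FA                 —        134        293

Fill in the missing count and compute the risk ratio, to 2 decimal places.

The missing cell is in the unexposed row: 293 − 134 = 159.
So a = 272, b = 1231, c = 159, d = 134.
RR = [a/(a+b)] / [c/(c+d)] = (272/1503) / (159/293) = 0.18097/0.54266 = 0.33349

0.33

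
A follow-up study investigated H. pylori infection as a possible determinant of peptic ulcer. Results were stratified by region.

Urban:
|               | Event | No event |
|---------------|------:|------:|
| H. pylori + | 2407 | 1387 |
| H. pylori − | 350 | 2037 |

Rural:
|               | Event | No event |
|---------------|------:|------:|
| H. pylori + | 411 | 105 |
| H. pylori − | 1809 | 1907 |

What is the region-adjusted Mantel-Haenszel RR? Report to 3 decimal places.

RR_MH = Σ(aᵢ·n₀ᵢ/nᵢ) / Σ(cᵢ·n₁ᵢ/nᵢ), with n₁ᵢ = aᵢ+bᵢ (exposed), n₀ᵢ = cᵢ+dᵢ (unexposed), nᵢ = n₁ᵢ+n₀ᵢ.
Stratum 1 (Urban): n₁ = 3794, n₀ = 2387, n = 6181; a·n₀/n = 2407·2387/6181 = 929.5436; c·n₁/n = 350·3794/6181 = 214.8358
Stratum 2 (Rural): n₁ = 516, n₀ = 3716, n = 4232; a·n₀/n = 411·3716/4232 = 360.8875; c·n₁/n = 1809·516/4232 = 220.5681
RR_MH = (929.5436 + 360.8875) / (214.8358 + 220.5681) = 1290.4311 / 435.4038 = 2.96376

2.964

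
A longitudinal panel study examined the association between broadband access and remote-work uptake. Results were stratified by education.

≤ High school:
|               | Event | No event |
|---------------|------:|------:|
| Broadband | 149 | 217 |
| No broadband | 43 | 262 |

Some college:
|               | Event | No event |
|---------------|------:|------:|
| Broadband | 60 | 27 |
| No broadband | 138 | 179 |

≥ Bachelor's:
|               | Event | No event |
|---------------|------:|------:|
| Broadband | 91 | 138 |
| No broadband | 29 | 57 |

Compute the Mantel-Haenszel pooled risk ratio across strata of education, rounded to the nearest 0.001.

1.881

RR_MH = Σ(aᵢ·n₀ᵢ/nᵢ) / Σ(cᵢ·n₁ᵢ/nᵢ), with n₁ᵢ = aᵢ+bᵢ (exposed), n₀ᵢ = cᵢ+dᵢ (unexposed), nᵢ = n₁ᵢ+n₀ᵢ.
Stratum 1 (≤ High school): n₁ = 366, n₀ = 305, n = 671; a·n₀/n = 149·305/671 = 67.7273; c·n₁/n = 43·366/671 = 23.4545
Stratum 2 (Some college): n₁ = 87, n₀ = 317, n = 404; a·n₀/n = 60·317/404 = 47.0792; c·n₁/n = 138·87/404 = 29.7178
Stratum 3 (≥ Bachelor's): n₁ = 229, n₀ = 86, n = 315; a·n₀/n = 91·86/315 = 24.8444; c·n₁/n = 29·229/315 = 21.0825
RR_MH = (67.7273 + 47.0792 + 24.8444) / (23.4545 + 29.7178 + 21.0825) = 139.6509 / 74.2549 = 1.88070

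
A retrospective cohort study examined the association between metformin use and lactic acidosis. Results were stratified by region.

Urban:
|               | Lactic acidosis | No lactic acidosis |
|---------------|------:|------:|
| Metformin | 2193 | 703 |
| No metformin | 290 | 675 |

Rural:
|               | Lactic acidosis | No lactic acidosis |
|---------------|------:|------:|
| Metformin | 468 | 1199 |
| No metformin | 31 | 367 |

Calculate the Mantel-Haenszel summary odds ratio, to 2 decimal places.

OR_MH = Σ(aᵢdᵢ/nᵢ) / Σ(bᵢcᵢ/nᵢ), where nᵢ is the stratum total.
Stratum 1 (Urban): n = 3861; a·d/n = 2193·675/3861 = 383.3916; b·c/n = 703·290/3861 = 52.8024
Stratum 2 (Rural): n = 2065; a·d/n = 468·367/2065 = 83.1748; b·c/n = 1199·31/2065 = 17.9995
OR_MH = (383.3916 + 83.1748) / (52.8024 + 17.9995) = 466.5664 / 70.8019 = 6.58974

6.59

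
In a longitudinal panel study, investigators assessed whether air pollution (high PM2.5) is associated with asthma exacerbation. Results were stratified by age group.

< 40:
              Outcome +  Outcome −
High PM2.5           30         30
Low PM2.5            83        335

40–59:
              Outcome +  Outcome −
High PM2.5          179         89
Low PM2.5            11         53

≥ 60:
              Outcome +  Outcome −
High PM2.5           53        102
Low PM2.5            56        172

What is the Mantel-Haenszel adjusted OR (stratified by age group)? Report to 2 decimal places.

OR_MH = Σ(aᵢdᵢ/nᵢ) / Σ(bᵢcᵢ/nᵢ), where nᵢ is the stratum total.
Stratum 1 (< 40): n = 478; a·d/n = 30·335/478 = 21.0251; b·c/n = 30·83/478 = 5.2092
Stratum 2 (40–59): n = 332; a·d/n = 179·53/332 = 28.5753; b·c/n = 89·11/332 = 2.9488
Stratum 3 (≥ 60): n = 383; a·d/n = 53·172/383 = 23.8016; b·c/n = 102·56/383 = 14.9138
OR_MH = (21.0251 + 28.5753 + 23.8016) / (5.2092 + 2.9488 + 14.9138) = 73.4020 / 23.0718 = 3.18145

3.18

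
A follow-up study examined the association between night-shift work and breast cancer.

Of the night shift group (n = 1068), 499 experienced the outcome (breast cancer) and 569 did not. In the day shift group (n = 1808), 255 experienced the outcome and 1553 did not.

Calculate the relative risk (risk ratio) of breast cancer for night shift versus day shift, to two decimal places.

From the description: a = 499, b = 569, c = 255, d = 1553.
Risk in exposed = 499/1068 = 0.46723; risk in unexposed = 255/1808 = 0.14104.
RR = 0.46723 / 0.14104 = 3.31274
The risk among the exposed is 3.31 times that among the unexposed.

3.31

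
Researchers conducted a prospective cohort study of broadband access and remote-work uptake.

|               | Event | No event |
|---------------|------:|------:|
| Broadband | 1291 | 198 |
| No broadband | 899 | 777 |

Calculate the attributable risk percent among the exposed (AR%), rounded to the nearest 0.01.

Cells: a = 1291, b = 198, c = 899, d = 777.
Risk in exposed = 1291/1489 = 0.86702; risk in unexposed = 899/1676 = 0.53640.
RR = 0.86702/0.53640 = 1.61639
AR% = (RR − 1)/RR × 100 = (1.61639 − 1)/1.61639 × 100 = 38.1337%

38.13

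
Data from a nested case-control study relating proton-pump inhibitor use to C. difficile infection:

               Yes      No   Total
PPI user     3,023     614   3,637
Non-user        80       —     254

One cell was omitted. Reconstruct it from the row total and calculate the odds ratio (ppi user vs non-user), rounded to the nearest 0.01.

10.71

The missing cell is in the unexposed row: 254 − 80 = 174.
So a = 3023, b = 614, c = 80, d = 174.
OR = (a·d)/(b·c) = (3023 × 174) / (614 × 80) = 526002 / 49120 = 10.70851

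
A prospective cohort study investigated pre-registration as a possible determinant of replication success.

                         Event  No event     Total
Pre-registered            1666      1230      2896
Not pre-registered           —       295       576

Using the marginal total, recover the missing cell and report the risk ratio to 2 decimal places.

The missing cell is in the unexposed row: 576 − 295 = 281.
So a = 1666, b = 1230, c = 281, d = 295.
RR = [a/(a+b)] / [c/(c+d)] = (1666/2896) / (281/576) = 0.57528/0.48785 = 1.17921

1.18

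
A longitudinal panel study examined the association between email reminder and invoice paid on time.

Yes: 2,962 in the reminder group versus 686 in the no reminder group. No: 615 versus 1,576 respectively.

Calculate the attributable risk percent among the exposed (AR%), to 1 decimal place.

From the description: a = 2962, b = 615, c = 686, d = 1576.
Risk in exposed = 2962/3577 = 0.82807; risk in unexposed = 686/2262 = 0.30327.
RR = 0.82807/0.30327 = 2.73045
AR% = (RR − 1)/RR × 100 = (2.73045 − 1)/2.73045 × 100 = 63.3760%

63.4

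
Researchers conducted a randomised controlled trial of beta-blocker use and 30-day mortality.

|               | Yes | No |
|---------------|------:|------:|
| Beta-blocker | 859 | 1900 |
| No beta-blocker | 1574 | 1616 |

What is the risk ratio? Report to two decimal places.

0.63

Cells: a = 859, b = 1900, c = 1574, d = 1616.
Risk in exposed = 859/2759 = 0.31134; risk in unexposed = 1574/3190 = 0.49342.
RR = 0.31134 / 0.49342 = 0.63100
The risk is 37% lower among the exposed than among the unexposed.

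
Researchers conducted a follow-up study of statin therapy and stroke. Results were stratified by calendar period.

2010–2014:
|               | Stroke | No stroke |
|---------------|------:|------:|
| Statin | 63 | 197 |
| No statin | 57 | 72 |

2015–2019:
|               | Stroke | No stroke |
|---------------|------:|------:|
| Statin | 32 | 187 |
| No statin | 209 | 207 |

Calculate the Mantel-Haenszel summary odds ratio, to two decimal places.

0.24

OR_MH = Σ(aᵢdᵢ/nᵢ) / Σ(bᵢcᵢ/nᵢ), where nᵢ is the stratum total.
Stratum 1 (2010–2014): n = 389; a·d/n = 63·72/389 = 11.6607; b·c/n = 197·57/389 = 28.8663
Stratum 2 (2015–2019): n = 635; a·d/n = 32·207/635 = 10.4315; b·c/n = 187·209/635 = 61.5480
OR_MH = (11.6607 + 10.4315) / (28.8663 + 61.5480) = 22.0922 / 90.4144 = 0.24434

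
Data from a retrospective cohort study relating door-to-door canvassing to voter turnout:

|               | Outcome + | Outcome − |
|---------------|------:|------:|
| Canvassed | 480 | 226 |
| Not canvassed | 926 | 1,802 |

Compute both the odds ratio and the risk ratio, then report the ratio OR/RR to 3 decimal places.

2.064

Cells: a = 480, b = 226, c = 926, d = 1802.
OR = (480·1802)/(226·926) = 864960/209276 = 4.13311
Risk in exposed = 480/706 = 0.67989; risk in unexposed = 926/2728 = 0.33944; RR = 2.00295
OR/RR = 4.13311 / 2.00295 = 2.06351
The outcome is not rare, so the OR lies further from 1 than the RR.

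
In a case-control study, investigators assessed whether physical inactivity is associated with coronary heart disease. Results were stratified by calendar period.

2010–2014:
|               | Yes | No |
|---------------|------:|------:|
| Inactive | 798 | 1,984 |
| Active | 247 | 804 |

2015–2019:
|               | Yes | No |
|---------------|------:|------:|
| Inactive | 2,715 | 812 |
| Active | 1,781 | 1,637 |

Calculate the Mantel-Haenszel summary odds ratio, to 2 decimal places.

2.40

OR_MH = Σ(aᵢdᵢ/nᵢ) / Σ(bᵢcᵢ/nᵢ), where nᵢ is the stratum total.
Stratum 1 (2010–2014): n = 3833; a·d/n = 798·804/3833 = 167.3864; b·c/n = 1984·247/3833 = 127.8497
Stratum 2 (2015–2019): n = 6945; a·d/n = 2715·1637/6945 = 639.9503; b·c/n = 812·1781/6945 = 208.2321
OR_MH = (167.3864 + 639.9503) / (127.8497 + 208.2321) = 807.3367 / 336.0818 = 2.40220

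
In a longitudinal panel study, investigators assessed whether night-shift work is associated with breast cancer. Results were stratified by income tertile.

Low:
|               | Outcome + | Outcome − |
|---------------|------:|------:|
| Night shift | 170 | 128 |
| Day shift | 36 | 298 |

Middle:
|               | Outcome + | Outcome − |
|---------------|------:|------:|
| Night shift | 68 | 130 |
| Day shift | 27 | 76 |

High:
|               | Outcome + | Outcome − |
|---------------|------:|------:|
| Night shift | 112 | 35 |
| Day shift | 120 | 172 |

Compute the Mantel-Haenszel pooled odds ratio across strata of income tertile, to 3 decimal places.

4.951

OR_MH = Σ(aᵢdᵢ/nᵢ) / Σ(bᵢcᵢ/nᵢ), where nᵢ is the stratum total.
Stratum 1 (Low): n = 632; a·d/n = 170·298/632 = 80.1582; b·c/n = 128·36/632 = 7.2911
Stratum 2 (Middle): n = 301; a·d/n = 68·76/301 = 17.1694; b·c/n = 130·27/301 = 11.6611
Stratum 3 (High): n = 439; a·d/n = 112·172/439 = 43.8815; b·c/n = 35·120/439 = 9.5672
OR_MH = (80.1582 + 17.1694 + 43.8815) / (7.2911 + 11.6611 + 9.5672) = 141.2092 / 28.5195 = 4.95133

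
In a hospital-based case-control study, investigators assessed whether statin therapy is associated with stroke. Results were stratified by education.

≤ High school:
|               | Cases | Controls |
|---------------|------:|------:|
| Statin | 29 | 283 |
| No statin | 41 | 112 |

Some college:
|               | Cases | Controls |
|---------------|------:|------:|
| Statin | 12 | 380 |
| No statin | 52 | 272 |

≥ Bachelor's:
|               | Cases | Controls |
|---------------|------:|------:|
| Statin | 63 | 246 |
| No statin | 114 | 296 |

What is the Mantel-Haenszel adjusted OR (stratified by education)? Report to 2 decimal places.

OR_MH = Σ(aᵢdᵢ/nᵢ) / Σ(bᵢcᵢ/nᵢ), where nᵢ is the stratum total.
Stratum 1 (≤ High school): n = 465; a·d/n = 29·112/465 = 6.9849; b·c/n = 283·41/465 = 24.9527
Stratum 2 (Some college): n = 716; a·d/n = 12·272/716 = 4.5587; b·c/n = 380·52/716 = 27.5978
Stratum 3 (≥ Bachelor's): n = 719; a·d/n = 63·296/719 = 25.9360; b·c/n = 246·114/719 = 39.0042
OR_MH = (6.9849 + 4.5587 + 25.9360) / (24.9527 + 27.5978 + 39.0042) = 37.4796 / 91.5546 = 0.40937

0.41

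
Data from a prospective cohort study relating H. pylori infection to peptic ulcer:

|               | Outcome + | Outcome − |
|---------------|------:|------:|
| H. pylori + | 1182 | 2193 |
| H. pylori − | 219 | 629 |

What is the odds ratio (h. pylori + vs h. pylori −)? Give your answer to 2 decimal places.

1.55

Cells: a = 1182, b = 2193, c = 219, d = 629.
OR = (a·d)/(b·c) = (1182 × 629) / (2193 × 219) = 743478 / 480267 = 1.54805
The odds of peptic ulcer are about 1.55 times as high in the h. pylori + group.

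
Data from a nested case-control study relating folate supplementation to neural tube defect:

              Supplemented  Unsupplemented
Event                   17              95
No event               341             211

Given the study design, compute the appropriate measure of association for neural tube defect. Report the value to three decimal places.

0.111

Reading the table with exposure as columns: a = 17 (Supplemented, case), b = 341 (Supplemented, non-case), c = 95 (Unsupplemented, case), d = 211.
This is a nested case-control study: participants were sampled on outcome status, so risks in the source population cannot be estimated directly — relative risk is not valid here. The odds ratio is the appropriate measure.
OR = (a·d)/(b·c) = (17 × 211) / (341 × 95) = 3587 / 32395 = 0.11073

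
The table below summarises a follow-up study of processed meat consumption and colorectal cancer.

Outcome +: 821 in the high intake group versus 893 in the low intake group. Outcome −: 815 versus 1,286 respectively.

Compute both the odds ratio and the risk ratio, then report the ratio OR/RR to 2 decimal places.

From the description: a = 821, b = 815, c = 893, d = 1286.
OR = (821·1286)/(815·893) = 1055806/727795 = 1.45069
Risk in exposed = 821/1636 = 0.50183; risk in unexposed = 893/2179 = 0.40982; RR = 1.22452
OR/RR = 1.45069 / 1.22452 = 1.18470
The outcome is not rare, so the OR lies further from 1 than the RR.

1.18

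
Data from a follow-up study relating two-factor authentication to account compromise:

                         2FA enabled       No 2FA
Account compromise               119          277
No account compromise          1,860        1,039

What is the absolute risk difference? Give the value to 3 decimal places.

-0.150

Reading the table with exposure as columns: a = 119 (2FA enabled, case), b = 1860 (2FA enabled, non-case), c = 277 (No 2FA, case), d = 1039.
Risk in exposed = 119/1979 = 0.060131; risk in unexposed = 277/1316 = 0.210486.
Risk difference = 0.060131 − 0.210486 = -0.150355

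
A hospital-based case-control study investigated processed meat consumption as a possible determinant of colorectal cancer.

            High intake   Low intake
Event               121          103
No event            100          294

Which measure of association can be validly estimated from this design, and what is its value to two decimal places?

3.45

Reading the table with exposure as columns: a = 121 (High intake, case), b = 100 (High intake, non-case), c = 103 (Low intake, case), d = 294.
This is a hospital-based case-control study: participants were sampled on outcome status, so risks in the source population cannot be estimated directly — relative risk is not valid here. The odds ratio is the appropriate measure.
OR = (a·d)/(b·c) = (121 × 294) / (100 × 103) = 35574 / 10300 = 3.45379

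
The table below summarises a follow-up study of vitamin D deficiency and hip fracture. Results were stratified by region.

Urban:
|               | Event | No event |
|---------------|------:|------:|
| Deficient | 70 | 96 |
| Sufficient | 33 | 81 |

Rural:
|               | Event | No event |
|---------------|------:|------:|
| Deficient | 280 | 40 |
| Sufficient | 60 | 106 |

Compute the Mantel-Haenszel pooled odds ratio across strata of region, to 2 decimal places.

5.00

OR_MH = Σ(aᵢdᵢ/nᵢ) / Σ(bᵢcᵢ/nᵢ), where nᵢ is the stratum total.
Stratum 1 (Urban): n = 280; a·d/n = 70·81/280 = 20.2500; b·c/n = 96·33/280 = 11.3143
Stratum 2 (Rural): n = 486; a·d/n = 280·106/486 = 61.0700; b·c/n = 40·60/486 = 4.9383
OR_MH = (20.2500 + 61.0700) / (11.3143 + 4.9383) = 81.3200 / 16.2526 = 5.00352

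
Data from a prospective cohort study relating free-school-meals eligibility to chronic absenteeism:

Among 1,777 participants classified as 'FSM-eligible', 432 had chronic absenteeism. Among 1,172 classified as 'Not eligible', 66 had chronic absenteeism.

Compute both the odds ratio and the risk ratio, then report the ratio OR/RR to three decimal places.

From the description: a = 432, b = 1345, c = 66, d = 1106.
OR = (432·1106)/(1345·66) = 477792/88770 = 5.38236
Risk in exposed = 432/1777 = 0.24311; risk in unexposed = 66/1172 = 0.05631; RR = 4.31698
OR/RR = 5.38236 / 4.31698 = 1.24679
The outcome is not rare, so the OR lies further from 1 than the RR.

1.247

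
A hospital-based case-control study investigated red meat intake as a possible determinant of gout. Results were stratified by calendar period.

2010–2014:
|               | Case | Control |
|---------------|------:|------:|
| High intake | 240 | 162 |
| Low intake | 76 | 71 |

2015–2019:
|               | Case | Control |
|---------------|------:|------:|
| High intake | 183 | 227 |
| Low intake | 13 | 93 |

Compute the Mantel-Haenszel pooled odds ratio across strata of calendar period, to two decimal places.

OR_MH = Σ(aᵢdᵢ/nᵢ) / Σ(bᵢcᵢ/nᵢ), where nᵢ is the stratum total.
Stratum 1 (2010–2014): n = 549; a·d/n = 240·71/549 = 31.0383; b·c/n = 162·76/549 = 22.4262
Stratum 2 (2015–2019): n = 516; a·d/n = 183·93/516 = 32.9826; b·c/n = 227·13/516 = 5.7190
OR_MH = (31.0383 + 32.9826) / (22.4262 + 5.7190) = 64.0208 / 28.1452 = 2.27466

2.27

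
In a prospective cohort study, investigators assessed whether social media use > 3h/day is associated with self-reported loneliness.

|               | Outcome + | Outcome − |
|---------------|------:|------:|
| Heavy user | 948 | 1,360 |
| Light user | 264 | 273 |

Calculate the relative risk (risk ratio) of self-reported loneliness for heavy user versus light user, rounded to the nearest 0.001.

0.835

Cells: a = 948, b = 1360, c = 264, d = 273.
Risk in exposed = 948/2308 = 0.41075; risk in unexposed = 264/537 = 0.49162.
RR = 0.41075 / 0.49162 = 0.83549
The risk is 16% lower among the exposed than among the unexposed.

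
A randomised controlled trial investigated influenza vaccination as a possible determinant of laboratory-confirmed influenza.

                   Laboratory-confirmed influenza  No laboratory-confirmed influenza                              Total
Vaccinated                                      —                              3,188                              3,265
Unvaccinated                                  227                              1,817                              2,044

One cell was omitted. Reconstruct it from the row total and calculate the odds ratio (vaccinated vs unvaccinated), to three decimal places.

0.193

The missing cell is in the exposed row: 3265 − 3188 = 77.
So a = 77, b = 3188, c = 227, d = 1817.
OR = (a·d)/(b·c) = (77 × 1817) / (3188 × 227) = 139909 / 723676 = 0.19333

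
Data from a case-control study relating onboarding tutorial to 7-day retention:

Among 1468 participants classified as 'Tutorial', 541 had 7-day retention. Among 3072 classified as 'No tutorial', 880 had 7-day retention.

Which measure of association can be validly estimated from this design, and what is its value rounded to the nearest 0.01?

1.45

From the description: a = 541, b = 927, c = 880, d = 2192.
This is a case-control study: participants were sampled on outcome status, so risks in the source population cannot be estimated directly — relative risk is not valid here. The odds ratio is the appropriate measure.
OR = (a·d)/(b·c) = (541 × 2192) / (927 × 880) = 1185872 / 815760 = 1.45370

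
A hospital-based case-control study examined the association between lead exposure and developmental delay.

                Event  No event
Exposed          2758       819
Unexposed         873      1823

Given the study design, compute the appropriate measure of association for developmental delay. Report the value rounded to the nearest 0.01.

Cells: a = 2758, b = 819, c = 873, d = 1823.
This is a hospital-based case-control study: participants were sampled on outcome status, so risks in the source population cannot be estimated directly — relative risk is not valid here. The odds ratio is the appropriate measure.
OR = (a·d)/(b·c) = (2758 × 1823) / (819 × 873) = 5027834 / 714987 = 7.03206

7.03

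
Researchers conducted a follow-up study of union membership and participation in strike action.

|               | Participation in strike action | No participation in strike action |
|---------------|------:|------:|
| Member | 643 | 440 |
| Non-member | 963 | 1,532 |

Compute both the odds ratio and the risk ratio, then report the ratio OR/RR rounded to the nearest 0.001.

Cells: a = 643, b = 440, c = 963, d = 1532.
OR = (643·1532)/(440·963) = 985076/423720 = 2.32483
Risk in exposed = 643/1083 = 0.59372; risk in unexposed = 963/2495 = 0.38597; RR = 1.53825
OR/RR = 2.32483 / 1.53825 = 1.51135
The outcome is not rare, so the OR lies further from 1 than the RR.

1.511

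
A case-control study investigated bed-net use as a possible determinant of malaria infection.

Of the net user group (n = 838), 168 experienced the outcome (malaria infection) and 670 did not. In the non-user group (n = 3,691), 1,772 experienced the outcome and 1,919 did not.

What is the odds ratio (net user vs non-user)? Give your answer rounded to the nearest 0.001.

0.272

From the description: a = 168, b = 670, c = 1772, d = 1919.
OR = (a·d)/(b·c) = (168 × 1919) / (670 × 1772) = 322392 / 1187240 = 0.27155
Exposure is associated with lower odds of malaria infection (OR = 0.27 < 1).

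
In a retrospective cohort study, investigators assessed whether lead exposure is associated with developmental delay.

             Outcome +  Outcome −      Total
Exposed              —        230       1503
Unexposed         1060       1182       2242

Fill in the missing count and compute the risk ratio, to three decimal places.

The missing cell is in the exposed row: 1503 − 230 = 1273.
So a = 1273, b = 230, c = 1060, d = 1182.
RR = [a/(a+b)] / [c/(c+d)] = (1273/1503) / (1060/2242) = 0.84697/0.47279 = 1.79143

1.791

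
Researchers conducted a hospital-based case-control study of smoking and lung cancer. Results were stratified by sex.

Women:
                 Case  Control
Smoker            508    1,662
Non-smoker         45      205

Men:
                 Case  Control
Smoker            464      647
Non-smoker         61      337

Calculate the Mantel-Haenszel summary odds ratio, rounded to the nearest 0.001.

2.570

OR_MH = Σ(aᵢdᵢ/nᵢ) / Σ(bᵢcᵢ/nᵢ), where nᵢ is the stratum total.
Stratum 1 (Women): n = 2420; a·d/n = 508·205/2420 = 43.0331; b·c/n = 1662·45/2420 = 30.9050
Stratum 2 (Men): n = 1509; a·d/n = 464·337/1509 = 103.6236; b·c/n = 647·61/1509 = 26.1544
OR_MH = (43.0331 + 103.6236) / (30.9050 + 26.1544) = 146.6566 / 57.0594 = 2.57025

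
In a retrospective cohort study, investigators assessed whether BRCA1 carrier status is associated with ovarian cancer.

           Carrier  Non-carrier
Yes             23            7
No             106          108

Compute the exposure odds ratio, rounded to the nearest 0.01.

3.35

Reading the table with exposure as columns: a = 23 (Carrier, case), b = 106 (Carrier, non-case), c = 7 (Non-carrier, case), d = 108.
OR = (a·d)/(b·c) = (23 × 108) / (106 × 7) = 2484 / 742 = 3.34771
The odds of ovarian cancer are about 3.35 times as high in the carrier group.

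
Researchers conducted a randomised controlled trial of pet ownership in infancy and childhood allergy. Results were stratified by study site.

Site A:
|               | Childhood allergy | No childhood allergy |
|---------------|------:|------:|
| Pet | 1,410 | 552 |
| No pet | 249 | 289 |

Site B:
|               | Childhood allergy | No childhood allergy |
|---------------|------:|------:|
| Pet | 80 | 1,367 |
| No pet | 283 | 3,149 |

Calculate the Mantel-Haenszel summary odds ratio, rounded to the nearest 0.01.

1.60

OR_MH = Σ(aᵢdᵢ/nᵢ) / Σ(bᵢcᵢ/nᵢ), where nᵢ is the stratum total.
Stratum 1 (Site A): n = 2500; a·d/n = 1410·289/2500 = 162.9960; b·c/n = 552·249/2500 = 54.9792
Stratum 2 (Site B): n = 4879; a·d/n = 80·3149/4879 = 51.6335; b·c/n = 1367·283/4879 = 79.2910
OR_MH = (162.9960 + 51.6335) / (54.9792 + 79.2910) = 214.6295 / 134.2702 = 1.59849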